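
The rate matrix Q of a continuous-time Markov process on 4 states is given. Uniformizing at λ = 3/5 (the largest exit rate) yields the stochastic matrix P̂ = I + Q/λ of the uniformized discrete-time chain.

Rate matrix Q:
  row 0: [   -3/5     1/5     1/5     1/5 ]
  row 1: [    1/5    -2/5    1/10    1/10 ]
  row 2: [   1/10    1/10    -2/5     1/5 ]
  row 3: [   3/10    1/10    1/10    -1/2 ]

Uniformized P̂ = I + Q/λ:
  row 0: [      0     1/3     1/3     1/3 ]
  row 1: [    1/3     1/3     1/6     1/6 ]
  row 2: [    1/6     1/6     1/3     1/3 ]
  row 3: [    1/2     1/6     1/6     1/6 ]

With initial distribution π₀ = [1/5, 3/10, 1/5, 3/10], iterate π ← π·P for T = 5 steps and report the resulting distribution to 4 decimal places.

t=0: π = [0.2000, 0.3000, 0.2000, 0.3000]
t=1: π = [0.2833, 0.2500, 0.2333, 0.2333]
t=2: π = [0.2389, 0.2556, 0.2528, 0.2528]
t=3: π = [0.2537, 0.2491, 0.2486, 0.2486]
t=4: π = [0.2488, 0.2505, 0.2504, 0.2504]
t=5: π = [0.2504, 0.2499, 0.2499, 0.2499]

π = [0.2504, 0.2499, 0.2499, 0.2499]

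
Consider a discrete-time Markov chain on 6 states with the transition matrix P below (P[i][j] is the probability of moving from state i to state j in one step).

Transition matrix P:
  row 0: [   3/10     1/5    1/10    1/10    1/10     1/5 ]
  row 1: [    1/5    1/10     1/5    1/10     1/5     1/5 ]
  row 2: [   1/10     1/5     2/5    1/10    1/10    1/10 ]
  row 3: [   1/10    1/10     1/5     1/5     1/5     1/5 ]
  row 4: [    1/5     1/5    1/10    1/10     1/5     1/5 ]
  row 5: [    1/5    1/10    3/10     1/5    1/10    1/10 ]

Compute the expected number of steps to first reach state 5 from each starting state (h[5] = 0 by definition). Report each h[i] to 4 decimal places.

h = [5.5044, 5.5759, 6.2907, 5.5838, 5.5044, 0.0000]

First-step conditioning: h[5] = 0; for i ≠ 5, h[i] = 1 + Σ_k P[i][k]·h[k].
  h[0] = 1 + 3/10·h[0] + 1/5·h[1] + 1/10·h[2] + 1/10·h[3] + 1/10·h[4]
  h[1] = 1 + 1/5·h[0] + 1/10·h[1] + 1/5·h[2] + 1/10·h[3] + 1/5·h[4]
  h[2] = 1 + 1/10·h[0] + 1/5·h[1] + 2/5·h[2] + 1/10·h[3] + 1/10·h[4]
  h[3] = 1 + 1/10·h[0] + 1/10·h[1] + 1/5·h[2] + 1/5·h[3] + 1/5·h[4]
  h[4] = 1 + 1/5·h[0] + 1/5·h[1] + 1/10·h[2] + 1/10·h[3] + 1/5·h[4]
Solving the 5×5 linear system over states ≠ 5 gives exactly h = [6930/1259, 7020/1259, 7920/1259, 7030/1259, 6930/1259, 0] (h[5] = 0 is the target).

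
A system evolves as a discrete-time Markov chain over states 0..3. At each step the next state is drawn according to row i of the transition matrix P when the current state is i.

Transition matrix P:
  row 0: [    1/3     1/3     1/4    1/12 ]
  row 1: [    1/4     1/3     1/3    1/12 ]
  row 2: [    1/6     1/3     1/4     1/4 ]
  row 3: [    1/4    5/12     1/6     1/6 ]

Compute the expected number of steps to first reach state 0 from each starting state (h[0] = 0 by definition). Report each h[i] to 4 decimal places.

h = [0.0000, 4.4211, 4.7519, 4.3609]

First-step conditioning: h[0] = 0; for i ≠ 0, h[i] = 1 + Σ_k P[i][k]·h[k].
  h[1] = 1 + 1/3·h[1] + 1/3·h[2] + 1/12·h[3]
  h[2] = 1 + 1/3·h[1] + 1/4·h[2] + 1/4·h[3]
  h[3] = 1 + 5/12·h[1] + 1/6·h[2] + 1/6·h[3]
Solving the 3×3 linear system over states ≠ 0 gives exactly h = [0, 84/19, 632/133, 580/133] (h[0] = 0 is the target).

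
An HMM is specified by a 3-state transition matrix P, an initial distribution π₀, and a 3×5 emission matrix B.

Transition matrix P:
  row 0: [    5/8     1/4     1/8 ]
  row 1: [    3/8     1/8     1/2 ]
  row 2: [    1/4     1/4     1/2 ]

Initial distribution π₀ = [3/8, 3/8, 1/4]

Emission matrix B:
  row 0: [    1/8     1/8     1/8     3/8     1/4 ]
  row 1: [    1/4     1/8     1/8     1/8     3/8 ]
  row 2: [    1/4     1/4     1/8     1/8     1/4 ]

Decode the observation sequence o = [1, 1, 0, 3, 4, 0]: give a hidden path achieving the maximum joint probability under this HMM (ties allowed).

t=0: δ = [4.688e-02, 4.688e-02, 6.250e-02]  (obs o_0=1)
t=1: δ = [3.662e-03, 1.953e-03, 7.812e-03]  ψ = [0, 2, 2]  (obs o_1=1)
t=2: δ = [2.861e-04, 4.883e-04, 9.766e-04]  ψ = [0, 2, 2]  (obs o_2=0)
t=3: δ = [9.155e-05, 3.052e-05, 6.104e-05]  ψ = [2, 2, 2]  (obs o_3=3)
t=4: δ = [1.431e-05, 8.583e-06, 7.629e-06]  ψ = [0, 0, 2]  (obs o_4=4)
t=5: δ = [1.118e-06, 8.941e-07, 1.073e-06]  ψ = [0, 0, 1]  (obs o_5=0)
backtrack: best end state = 0; path = [2, 2, 2, 0, 0, 0]

path = [2, 2, 2, 0, 0, 0]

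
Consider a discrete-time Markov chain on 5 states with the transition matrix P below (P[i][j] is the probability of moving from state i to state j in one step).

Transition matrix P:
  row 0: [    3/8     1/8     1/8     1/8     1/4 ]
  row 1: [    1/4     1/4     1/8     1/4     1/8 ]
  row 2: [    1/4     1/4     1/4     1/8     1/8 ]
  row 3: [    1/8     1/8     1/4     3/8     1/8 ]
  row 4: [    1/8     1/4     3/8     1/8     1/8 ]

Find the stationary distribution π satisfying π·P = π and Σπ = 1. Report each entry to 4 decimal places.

π = [0.2352, 0.1957, 0.2154, 0.1993, 0.1544]

Balance equations π_j = Σ_i π_i·P[i][j]:
  π_0 = 3/8·π_0 + 1/4·π_1 + 1/4·π_2 + 1/8·π_3 + 1/8·π_4
  π_1 = 1/8·π_0 + 1/4·π_1 + 1/4·π_2 + 1/8·π_3 + 1/4·π_4
  π_2 = 1/8·π_0 + 1/8·π_1 + 1/4·π_2 + 1/4·π_3 + 3/8·π_4
  π_3 = 1/8·π_0 + 1/4·π_1 + 1/8·π_2 + 3/8·π_3 + 1/8·π_4
  normalize: π_0 + π_1 + π_2 + π_3 + π_4 = 1
Solving the linear system gives exactly π = [131/557, 109/557, 120/557, 111/557, 86/557].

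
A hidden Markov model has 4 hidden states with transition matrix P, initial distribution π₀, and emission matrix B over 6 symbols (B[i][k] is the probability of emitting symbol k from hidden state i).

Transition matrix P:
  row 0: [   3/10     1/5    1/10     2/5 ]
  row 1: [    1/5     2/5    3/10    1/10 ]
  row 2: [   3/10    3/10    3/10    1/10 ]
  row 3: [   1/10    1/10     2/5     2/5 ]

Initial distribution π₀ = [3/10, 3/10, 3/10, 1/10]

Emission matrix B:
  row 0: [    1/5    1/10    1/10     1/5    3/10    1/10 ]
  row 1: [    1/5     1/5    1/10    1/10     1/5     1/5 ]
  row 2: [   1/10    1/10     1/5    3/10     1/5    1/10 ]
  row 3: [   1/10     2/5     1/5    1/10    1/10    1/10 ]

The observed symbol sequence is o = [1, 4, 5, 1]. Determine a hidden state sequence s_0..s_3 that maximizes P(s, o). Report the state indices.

path = [1, 1, 1, 1]

t=0: δ = [3.000e-02, 6.000e-02, 3.000e-02, 4.000e-02]  (obs o_0=1)
t=1: δ = [3.600e-03, 4.800e-03, 3.600e-03, 1.600e-03]  ψ = [1, 1, 1, 3]  (obs o_1=4)
t=2: δ = [1.080e-04, 3.840e-04, 1.440e-04, 1.440e-04]  ψ = [0, 1, 1, 0]  (obs o_2=5)
t=3: δ = [7.680e-06, 3.072e-05, 1.152e-05, 2.304e-05]  ψ = [1, 1, 1, 3]  (obs o_3=1)
backtrack: best end state = 1; path = [1, 1, 1, 1]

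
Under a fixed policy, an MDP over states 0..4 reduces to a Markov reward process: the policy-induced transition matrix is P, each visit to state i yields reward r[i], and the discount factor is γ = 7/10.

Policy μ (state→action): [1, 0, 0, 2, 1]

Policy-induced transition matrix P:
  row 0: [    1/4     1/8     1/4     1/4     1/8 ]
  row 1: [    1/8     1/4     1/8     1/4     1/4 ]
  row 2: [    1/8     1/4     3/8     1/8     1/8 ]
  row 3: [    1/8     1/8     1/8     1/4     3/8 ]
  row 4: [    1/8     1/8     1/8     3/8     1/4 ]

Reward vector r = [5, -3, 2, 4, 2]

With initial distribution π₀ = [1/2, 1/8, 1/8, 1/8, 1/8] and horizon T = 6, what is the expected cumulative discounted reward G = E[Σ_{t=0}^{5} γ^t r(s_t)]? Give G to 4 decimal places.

G = 7.3048

t=0: π = [0.5000, 0.1250, 0.1250, 0.1250, 0.1250], E[r] = 3.1250, γ^t·E[r] = 3.125000, running G = 3.125000
t=1: π = [0.1875, 0.1563, 0.2188, 0.2500, 0.1875], E[r] = 2.2813, γ^t·E[r] = 1.596875, running G = 4.721875
t=2: π = [0.1484, 0.1719, 0.2031, 0.2461, 0.2305], E[r] = 2.0781, γ^t·E[r] = 1.018281, running G = 5.740156
t=3: π = [0.1436, 0.1719, 0.1943, 0.2534, 0.2368], E[r] = 2.0781, γ^t·E[r] = 0.712797, running G = 6.452953
t=4: π = [0.1429, 0.1708, 0.1915, 0.2553, 0.2394], E[r] = 2.0856, γ^t·E[r] = 0.500746, running G = 6.953699
t=5: π = [0.1429, 0.1703, 0.1908, 0.2560, 0.2401], E[r] = 2.0891, γ^t·E[r] = 0.351122, running G = 7.304821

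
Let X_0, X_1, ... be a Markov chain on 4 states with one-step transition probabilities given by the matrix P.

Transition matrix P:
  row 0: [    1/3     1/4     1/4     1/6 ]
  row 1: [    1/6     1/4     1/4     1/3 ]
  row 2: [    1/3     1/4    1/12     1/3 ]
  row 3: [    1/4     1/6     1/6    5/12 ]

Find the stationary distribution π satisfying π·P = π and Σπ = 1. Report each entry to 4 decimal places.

Balance equations π_j = Σ_i π_i·P[i][j]:
  π_0 = 1/3·π_0 + 1/6·π_1 + 1/3·π_2 + 1/4·π_3
  π_1 = 1/4·π_0 + 1/4·π_1 + 1/4·π_2 + 1/6·π_3
  π_2 = 1/4·π_0 + 1/4·π_1 + 1/12·π_2 + 1/6·π_3
  normalize: π_0 + π_1 + π_2 + π_3 = 1
Solving the linear system gives exactly π = [211/782, 175/782, 75/391, 123/391].

π = [0.2698, 0.2238, 0.1918, 0.3146]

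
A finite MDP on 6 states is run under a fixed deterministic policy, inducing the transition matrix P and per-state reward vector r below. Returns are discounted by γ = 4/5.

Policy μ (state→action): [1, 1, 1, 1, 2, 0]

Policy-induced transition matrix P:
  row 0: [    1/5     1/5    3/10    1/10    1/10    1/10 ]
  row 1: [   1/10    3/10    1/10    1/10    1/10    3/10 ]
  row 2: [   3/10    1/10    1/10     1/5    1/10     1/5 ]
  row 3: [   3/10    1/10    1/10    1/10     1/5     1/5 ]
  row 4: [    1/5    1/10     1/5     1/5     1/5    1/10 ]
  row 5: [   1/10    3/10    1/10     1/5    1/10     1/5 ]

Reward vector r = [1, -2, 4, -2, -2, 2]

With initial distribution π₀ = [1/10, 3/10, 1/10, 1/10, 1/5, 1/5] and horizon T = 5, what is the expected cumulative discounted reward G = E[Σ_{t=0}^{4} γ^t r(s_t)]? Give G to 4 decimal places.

t=0: π = [0.1000, 0.3000, 0.1000, 0.1000, 0.2000, 0.2000], E[r] = -0.3000, γ^t·E[r] = -0.300000, running G = -0.300000
t=1: π = [0.1700, 0.2100, 0.1400, 0.1500, 0.1300, 0.2000], E[r] = 0.1500, γ^t·E[r] = 0.120000, running G = -0.180000
t=2: π = [0.1880, 0.1990, 0.1470, 0.1470, 0.1280, 0.1910], E[r] = 0.2100, γ^t·E[r] = 0.134400, running G = -0.045600
t=3: π = [0.1904, 0.1968, 0.1504, 0.1466, 0.1275, 0.1883], E[r] = 0.2268, γ^t·E[r] = 0.116122, running G = 0.070522
t=4: π = [0.1912, 0.1961, 0.1508, 0.1466, 0.1274, 0.1879], E[r] = 0.2301, γ^t·E[r] = 0.094253, running G = 0.164775

G = 0.1648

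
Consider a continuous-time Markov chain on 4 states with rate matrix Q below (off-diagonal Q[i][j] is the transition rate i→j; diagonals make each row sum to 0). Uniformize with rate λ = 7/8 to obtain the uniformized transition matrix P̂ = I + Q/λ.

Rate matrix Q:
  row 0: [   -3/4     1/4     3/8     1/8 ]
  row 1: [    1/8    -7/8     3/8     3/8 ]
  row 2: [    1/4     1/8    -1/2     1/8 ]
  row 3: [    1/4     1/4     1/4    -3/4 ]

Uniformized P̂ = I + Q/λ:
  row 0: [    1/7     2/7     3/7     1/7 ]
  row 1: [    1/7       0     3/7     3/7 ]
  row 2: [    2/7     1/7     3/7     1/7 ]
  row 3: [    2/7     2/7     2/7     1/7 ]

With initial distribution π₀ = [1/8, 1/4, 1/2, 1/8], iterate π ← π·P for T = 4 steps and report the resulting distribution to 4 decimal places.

t=0: π = [0.1250, 0.2500, 0.5000, 0.1250]
t=1: π = [0.2321, 0.1429, 0.4107, 0.2143]
t=2: π = [0.2321, 0.1862, 0.3980, 0.1837]
t=3: π = [0.2259, 0.1757, 0.4023, 0.1961]
t=4: π = [0.2283, 0.1781, 0.4006, 0.1930]

π = [0.2283, 0.1781, 0.4006, 0.1930]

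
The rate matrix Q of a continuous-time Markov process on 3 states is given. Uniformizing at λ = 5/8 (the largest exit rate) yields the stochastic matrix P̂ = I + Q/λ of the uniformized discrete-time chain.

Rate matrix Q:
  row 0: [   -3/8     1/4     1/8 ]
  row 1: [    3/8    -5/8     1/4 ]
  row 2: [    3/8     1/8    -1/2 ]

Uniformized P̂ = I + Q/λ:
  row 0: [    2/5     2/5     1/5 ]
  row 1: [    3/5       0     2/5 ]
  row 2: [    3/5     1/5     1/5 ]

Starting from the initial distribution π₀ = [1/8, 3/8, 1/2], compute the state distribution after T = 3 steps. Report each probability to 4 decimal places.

π = [0.5030, 0.2400, 0.2570]

t=0: π = [0.1250, 0.3750, 0.5000]
t=1: π = [0.5750, 0.1500, 0.2750]
t=2: π = [0.4850, 0.2850, 0.2300]
t=3: π = [0.5030, 0.2400, 0.2570]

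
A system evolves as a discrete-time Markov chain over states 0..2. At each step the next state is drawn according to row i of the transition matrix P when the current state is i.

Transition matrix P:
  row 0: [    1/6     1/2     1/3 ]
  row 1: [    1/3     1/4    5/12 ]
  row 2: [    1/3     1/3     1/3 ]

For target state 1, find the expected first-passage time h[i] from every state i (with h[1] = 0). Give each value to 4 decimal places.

First-step conditioning: h[1] = 0; for i ≠ 1, h[i] = 1 + Σ_k P[i][k]·h[k].
  h[0] = 1 + 1/6·h[0] + 1/3·h[2]
  h[2] = 1 + 1/3·h[0] + 1/3·h[2]
Solving the 2×2 linear system over states ≠ 1 gives exactly h = [9/4, 0, 21/8] (h[1] = 0 is the target).

h = [2.2500, 0.0000, 2.6250]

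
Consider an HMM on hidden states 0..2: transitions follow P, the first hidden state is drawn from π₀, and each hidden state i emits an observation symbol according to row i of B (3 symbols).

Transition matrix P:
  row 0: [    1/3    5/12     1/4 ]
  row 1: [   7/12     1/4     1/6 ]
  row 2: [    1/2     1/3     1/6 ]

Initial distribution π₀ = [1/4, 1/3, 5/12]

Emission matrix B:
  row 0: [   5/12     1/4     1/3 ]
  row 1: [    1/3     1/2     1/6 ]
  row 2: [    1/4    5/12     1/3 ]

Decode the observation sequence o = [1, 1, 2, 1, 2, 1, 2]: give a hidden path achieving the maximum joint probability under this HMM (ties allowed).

t=0: δ = [6.250e-02, 1.667e-01, 1.736e-01]  (obs o_0=1)
t=1: δ = [2.431e-02, 2.894e-02, 1.206e-02]  ψ = [1, 2, 2]  (obs o_1=1)
t=2: δ = [5.626e-03, 1.688e-03, 2.025e-03]  ψ = [1, 0, 0]  (obs o_2=2)
t=3: δ = [4.689e-04, 1.172e-03, 5.861e-04]  ψ = [0, 0, 0]  (obs o_3=1)
t=4: δ = [2.279e-04, 4.884e-05, 6.512e-05]  ψ = [1, 1, 1]  (obs o_4=2)
t=5: δ = [1.899e-05, 4.748e-05, 2.374e-05]  ψ = [0, 0, 0]  (obs o_5=1)
t=6: δ = [9.233e-06, 1.978e-06, 2.638e-06]  ψ = [1, 1, 1]  (obs o_6=2)
backtrack: best end state = 0; path = [2, 1, 0, 1, 0, 1, 0]

path = [2, 1, 0, 1, 0, 1, 0]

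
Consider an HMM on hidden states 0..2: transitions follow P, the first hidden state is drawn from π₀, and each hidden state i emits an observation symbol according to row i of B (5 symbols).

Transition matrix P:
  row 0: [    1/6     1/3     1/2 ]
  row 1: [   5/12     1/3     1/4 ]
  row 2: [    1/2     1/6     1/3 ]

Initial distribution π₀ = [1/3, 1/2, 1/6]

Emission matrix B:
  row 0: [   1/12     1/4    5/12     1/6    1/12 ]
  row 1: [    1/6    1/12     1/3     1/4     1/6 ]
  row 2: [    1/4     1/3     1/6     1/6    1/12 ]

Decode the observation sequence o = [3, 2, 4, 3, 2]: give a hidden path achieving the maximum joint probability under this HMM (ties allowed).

path = [1, 0, 1, 1, 0]

t=0: δ = [5.556e-02, 1.250e-01, 2.778e-02]  (obs o_0=3)
t=1: δ = [2.170e-02, 1.389e-02, 5.208e-03]  ψ = [1, 1, 1]  (obs o_1=2)
t=2: δ = [4.823e-04, 1.206e-03, 9.042e-04]  ψ = [1, 0, 0]  (obs o_2=4)
t=3: δ = [8.372e-05, 1.005e-04, 5.023e-05]  ψ = [1, 1, 1]  (obs o_3=3)
t=4: δ = [1.744e-05, 1.116e-05, 6.977e-06]  ψ = [1, 1, 0]  (obs o_4=2)
backtrack: best end state = 0; path = [1, 0, 1, 1, 0]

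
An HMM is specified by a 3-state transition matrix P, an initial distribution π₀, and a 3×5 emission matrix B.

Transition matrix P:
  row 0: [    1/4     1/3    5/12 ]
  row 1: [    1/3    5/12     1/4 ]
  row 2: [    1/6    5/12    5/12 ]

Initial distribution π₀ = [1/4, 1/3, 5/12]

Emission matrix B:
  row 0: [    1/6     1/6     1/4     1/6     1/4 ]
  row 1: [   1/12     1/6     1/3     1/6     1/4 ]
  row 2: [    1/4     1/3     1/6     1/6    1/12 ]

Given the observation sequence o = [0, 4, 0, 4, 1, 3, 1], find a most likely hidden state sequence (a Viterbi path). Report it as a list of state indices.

t=0: δ = [4.167e-02, 2.778e-02, 1.042e-01]  (obs o_0=0)
t=1: δ = [4.340e-03, 1.085e-02, 3.617e-03]  ψ = [2, 2, 2]  (obs o_1=4)
t=2: δ = [6.028e-04, 3.768e-04, 6.782e-04]  ψ = [1, 1, 1]  (obs o_2=0)
t=3: δ = [3.768e-05, 7.064e-05, 2.355e-05]  ψ = [0, 2, 2]  (obs o_3=4)
t=4: δ = [3.925e-06, 4.906e-06, 5.887e-06]  ψ = [1, 1, 1]  (obs o_4=1)
t=5: δ = [2.725e-07, 4.088e-07, 4.088e-07]  ψ = [1, 2, 2]  (obs o_5=3)
t=6: δ = [2.271e-08, 2.839e-08, 5.678e-08]  ψ = [1, 1, 2]  (obs o_6=1)
backtrack: best end state = 2; path = [2, 1, 2, 1, 2, 2, 2]

path = [2, 1, 2, 1, 2, 2, 2]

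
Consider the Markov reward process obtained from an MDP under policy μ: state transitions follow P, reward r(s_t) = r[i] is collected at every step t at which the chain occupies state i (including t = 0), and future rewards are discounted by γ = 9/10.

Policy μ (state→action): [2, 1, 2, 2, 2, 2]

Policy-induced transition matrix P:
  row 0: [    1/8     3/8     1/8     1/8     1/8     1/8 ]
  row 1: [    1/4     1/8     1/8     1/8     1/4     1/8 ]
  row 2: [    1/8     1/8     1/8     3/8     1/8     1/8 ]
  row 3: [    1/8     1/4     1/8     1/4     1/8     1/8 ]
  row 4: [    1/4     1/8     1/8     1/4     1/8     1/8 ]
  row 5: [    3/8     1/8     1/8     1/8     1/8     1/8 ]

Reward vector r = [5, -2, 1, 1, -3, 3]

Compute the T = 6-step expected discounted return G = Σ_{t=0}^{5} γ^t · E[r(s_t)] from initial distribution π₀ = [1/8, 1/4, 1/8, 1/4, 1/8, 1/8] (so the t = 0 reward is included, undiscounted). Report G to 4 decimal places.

t=0: π = [0.1250, 0.2500, 0.1250, 0.2500, 0.1250, 0.1250], E[r] = 0.5000, γ^t·E[r] = 0.500000, running G = 0.500000
t=1: π = [0.2031, 0.1875, 0.1250, 0.2031, 0.1563, 0.1250], E[r] = 0.8750, γ^t·E[r] = 0.787500, running G = 1.287500
t=2: π = [0.1992, 0.2012, 0.1250, 0.2012, 0.1484, 0.1250], E[r] = 0.8496, γ^t·E[r] = 0.688184, running G = 1.975684
t=3: π = [0.2000, 0.2000, 0.1250, 0.2000, 0.1501, 0.1250], E[r] = 0.8494, γ^t·E[r] = 0.619187, running G = 2.594871
t=4: π = [0.2000, 0.2000, 0.1250, 0.2000, 0.1500, 0.1250], E[r] = 0.8501, γ^t·E[r] = 0.557769, running G = 3.152640
t=5: π = [0.2000, 0.2000, 0.1250, 0.2000, 0.1500, 0.1250], E[r] = 0.8500, γ^t·E[r] = 0.501907, running G = 3.654547

G = 3.6545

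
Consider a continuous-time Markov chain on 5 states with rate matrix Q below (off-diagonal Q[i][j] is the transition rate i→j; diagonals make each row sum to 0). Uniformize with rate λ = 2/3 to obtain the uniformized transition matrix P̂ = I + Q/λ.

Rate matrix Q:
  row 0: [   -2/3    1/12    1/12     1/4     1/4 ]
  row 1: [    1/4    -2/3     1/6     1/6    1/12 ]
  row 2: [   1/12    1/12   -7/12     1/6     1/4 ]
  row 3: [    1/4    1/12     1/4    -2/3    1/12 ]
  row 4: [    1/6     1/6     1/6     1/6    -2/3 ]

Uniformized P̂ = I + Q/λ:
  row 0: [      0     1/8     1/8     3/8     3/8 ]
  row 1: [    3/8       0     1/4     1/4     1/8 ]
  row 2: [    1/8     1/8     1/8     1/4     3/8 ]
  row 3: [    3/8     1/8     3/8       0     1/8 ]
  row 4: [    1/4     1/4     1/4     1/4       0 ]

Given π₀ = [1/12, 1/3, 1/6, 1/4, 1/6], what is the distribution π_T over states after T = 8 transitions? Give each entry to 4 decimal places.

π = [0.2132, 0.1342, 0.2230, 0.2214, 0.2082]

t=0: π = [0.0833, 0.3333, 0.1667, 0.2500, 0.1667]
t=1: π = [0.2813, 0.1042, 0.2500, 0.1979, 0.1667]
t=2: π = [0.1862, 0.1328, 0.2083, 0.2357, 0.2370]
t=3: π = [0.2235, 0.1380, 0.2301, 0.2144, 0.1940]
t=4: π = [0.2094, 0.1320, 0.2201, 0.2243, 0.2142]
t=5: π = [0.2147, 0.1353, 0.2244, 0.2201, 0.2056]
t=6: π = [0.2127, 0.1338, 0.2226, 0.2218, 0.2091]
t=7: π = [0.2134, 0.1344, 0.2233, 0.2211, 0.2077]
t=8: π = [0.2132, 0.1342, 0.2230, 0.2214, 0.2082]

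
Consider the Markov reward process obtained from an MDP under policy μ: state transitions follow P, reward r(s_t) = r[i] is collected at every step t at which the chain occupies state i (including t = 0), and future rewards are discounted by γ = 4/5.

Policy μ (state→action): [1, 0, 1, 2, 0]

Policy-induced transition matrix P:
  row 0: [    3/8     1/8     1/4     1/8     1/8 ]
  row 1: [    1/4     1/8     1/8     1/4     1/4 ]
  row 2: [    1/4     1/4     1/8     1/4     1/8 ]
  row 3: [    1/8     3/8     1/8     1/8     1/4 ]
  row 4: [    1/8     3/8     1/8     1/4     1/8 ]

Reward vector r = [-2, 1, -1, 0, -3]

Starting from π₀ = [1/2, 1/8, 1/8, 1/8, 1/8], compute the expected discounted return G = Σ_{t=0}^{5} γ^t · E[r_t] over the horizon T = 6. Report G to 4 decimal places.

G = -3.9347

t=0: π = [0.5000, 0.1250, 0.1250, 0.1250, 0.1250], E[r] = -1.3750, γ^t·E[r] = -1.375000, running G = -1.375000
t=1: π = [0.2813, 0.2031, 0.1875, 0.1719, 0.1563], E[r] = -1.0156, γ^t·E[r] = -0.812500, running G = -2.187500
t=2: π = [0.2441, 0.2305, 0.1602, 0.1934, 0.1719], E[r] = -0.9336, γ^t·E[r] = -0.597500, running G = -2.785000
t=3: π = [0.2349, 0.2363, 0.1555, 0.1953, 0.1780], E[r] = -0.9229, γ^t·E[r] = -0.472500, running G = -3.257500
t=4: π = [0.2327, 0.2378, 0.1544, 0.1962, 0.1790], E[r] = -0.9189, γ^t·E[r] = -0.376363, running G = -3.633863
t=5: π = [0.2322, 0.2381, 0.1541, 0.1964, 0.1792], E[r] = -0.9181, γ^t·E[r] = -0.300850, running G = -3.934713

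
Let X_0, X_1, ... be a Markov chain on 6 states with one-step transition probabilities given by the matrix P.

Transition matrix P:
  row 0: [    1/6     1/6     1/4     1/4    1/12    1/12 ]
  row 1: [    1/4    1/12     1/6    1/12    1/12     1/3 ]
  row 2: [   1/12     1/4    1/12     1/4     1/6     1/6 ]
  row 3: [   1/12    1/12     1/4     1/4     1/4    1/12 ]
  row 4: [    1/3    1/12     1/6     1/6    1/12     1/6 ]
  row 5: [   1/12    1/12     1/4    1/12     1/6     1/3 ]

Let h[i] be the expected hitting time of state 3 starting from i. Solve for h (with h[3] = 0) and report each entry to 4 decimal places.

h = [5.4399, 6.5246, 5.6302, 0.0000, 5.8817, 6.5773]

First-step conditioning: h[3] = 0; for i ≠ 3, h[i] = 1 + Σ_k P[i][k]·h[k].
  h[0] = 1 + 1/6·h[0] + 1/6·h[1] + 1/4·h[2] + 1/12·h[4] + 1/12·h[5]
  h[1] = 1 + 1/4·h[0] + 1/12·h[1] + 1/6·h[2] + 1/12·h[4] + 1/3·h[5]
  h[2] = 1 + 1/12·h[0] + 1/4·h[1] + 1/12·h[2] + 1/6·h[4] + 1/6·h[5]
  h[4] = 1 + 1/3·h[0] + 1/12·h[1] + 1/6·h[2] + 1/12·h[4] + 1/6·h[5]
  h[5] = 1 + 1/12·h[0] + 1/12·h[1] + 1/4·h[2] + 1/6·h[4] + 1/3·h[5]
Solving the 5×5 linear system over states ≠ 3 gives exactly h = [30360/5581, 36414/5581, 31422/5581, 0, 32826/5581, 36708/5581] (h[3] = 0 is the target).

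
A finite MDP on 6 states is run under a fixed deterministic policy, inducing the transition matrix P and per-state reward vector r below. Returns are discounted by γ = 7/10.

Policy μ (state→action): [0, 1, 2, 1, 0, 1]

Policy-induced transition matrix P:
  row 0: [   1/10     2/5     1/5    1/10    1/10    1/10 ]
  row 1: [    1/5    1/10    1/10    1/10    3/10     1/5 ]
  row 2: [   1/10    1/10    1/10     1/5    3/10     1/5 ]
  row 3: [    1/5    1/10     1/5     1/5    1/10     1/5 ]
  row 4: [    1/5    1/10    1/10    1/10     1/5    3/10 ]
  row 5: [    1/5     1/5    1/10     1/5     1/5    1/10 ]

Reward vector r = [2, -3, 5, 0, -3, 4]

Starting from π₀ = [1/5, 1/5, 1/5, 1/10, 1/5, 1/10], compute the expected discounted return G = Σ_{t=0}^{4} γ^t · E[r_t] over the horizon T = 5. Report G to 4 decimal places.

t=0: π = [0.2000, 0.2000, 0.2000, 0.1000, 0.2000, 0.1000], E[r] = 0.6000, γ^t·E[r] = 0.600000, running G = 0.600000
t=1: π = [0.1600, 0.1700, 0.1300, 0.1400, 0.2100, 0.1900], E[r] = 0.5900, γ^t·E[r] = 0.413000, running G = 1.013000
t=2: π = [0.1710, 0.1670, 0.1300, 0.1460, 0.2000, 0.1860], E[r] = 0.6350, γ^t·E[r] = 0.311150, running G = 1.324150
t=3: π = [0.1699, 0.1699, 0.1317, 0.1462, 0.1980, 0.1843], E[r] = 0.6318, γ^t·E[r] = 0.216707, running G = 1.540857
t=4: π = [0.1698, 0.1694, 0.1316, 0.1462, 0.1986, 0.1844], E[r] = 0.6314, γ^t·E[r] = 0.151599, running G = 1.692457

G = 1.6925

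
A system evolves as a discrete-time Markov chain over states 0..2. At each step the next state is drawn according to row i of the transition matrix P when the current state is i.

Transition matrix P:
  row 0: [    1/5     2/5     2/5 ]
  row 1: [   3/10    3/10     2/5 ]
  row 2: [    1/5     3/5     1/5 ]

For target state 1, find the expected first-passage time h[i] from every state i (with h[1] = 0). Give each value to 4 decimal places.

First-step conditioning: h[1] = 0; for i ≠ 1, h[i] = 1 + Σ_k P[i][k]·h[k].
  h[0] = 1 + 1/5·h[0] + 2/5·h[2]
  h[2] = 1 + 1/5·h[0] + 1/5·h[2]
Solving the 2×2 linear system over states ≠ 1 gives exactly h = [15/7, 0, 25/14] (h[1] = 0 is the target).

h = [2.1429, 0.0000, 1.7857]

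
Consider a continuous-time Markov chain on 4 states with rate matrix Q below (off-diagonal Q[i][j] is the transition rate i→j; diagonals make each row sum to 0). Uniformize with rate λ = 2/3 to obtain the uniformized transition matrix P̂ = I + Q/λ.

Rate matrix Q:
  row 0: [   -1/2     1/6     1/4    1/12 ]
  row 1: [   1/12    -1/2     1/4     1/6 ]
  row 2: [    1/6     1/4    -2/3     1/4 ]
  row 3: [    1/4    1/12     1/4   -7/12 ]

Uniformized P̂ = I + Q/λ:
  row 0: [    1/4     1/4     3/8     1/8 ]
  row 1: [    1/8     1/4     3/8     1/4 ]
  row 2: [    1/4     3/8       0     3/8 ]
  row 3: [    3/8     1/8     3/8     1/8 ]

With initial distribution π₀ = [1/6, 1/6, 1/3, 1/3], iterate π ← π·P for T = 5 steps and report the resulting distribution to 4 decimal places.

π = [0.2462, 0.2562, 0.2723, 0.2254]

t=0: π = [0.1667, 0.1667, 0.3333, 0.3333]
t=1: π = [0.2708, 0.2500, 0.2500, 0.2292]
t=2: π = [0.2474, 0.2526, 0.2813, 0.2188]
t=3: π = [0.2458, 0.2578, 0.2695, 0.2269]
t=4: π = [0.2461, 0.2553, 0.2739, 0.2246]
t=5: π = [0.2462, 0.2562, 0.2723, 0.2254]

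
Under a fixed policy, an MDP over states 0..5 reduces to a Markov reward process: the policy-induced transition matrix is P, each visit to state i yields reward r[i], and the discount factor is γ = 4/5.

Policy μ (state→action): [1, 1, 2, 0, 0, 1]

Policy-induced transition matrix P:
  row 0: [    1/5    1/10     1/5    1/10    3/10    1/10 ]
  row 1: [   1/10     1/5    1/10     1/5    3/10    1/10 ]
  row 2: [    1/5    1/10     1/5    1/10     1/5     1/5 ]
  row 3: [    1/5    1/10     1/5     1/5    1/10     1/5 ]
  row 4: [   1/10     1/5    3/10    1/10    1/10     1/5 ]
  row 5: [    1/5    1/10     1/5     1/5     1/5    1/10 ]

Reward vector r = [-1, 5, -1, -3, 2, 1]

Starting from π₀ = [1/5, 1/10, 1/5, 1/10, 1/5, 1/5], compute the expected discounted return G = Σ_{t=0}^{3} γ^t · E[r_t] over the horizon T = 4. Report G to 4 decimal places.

t=0: π = [0.2000, 0.1000, 0.2000, 0.1000, 0.2000, 0.2000], E[r] = 0.4000, γ^t·E[r] = 0.400000, running G = 0.400000
t=1: π = [0.1700, 0.1300, 0.2100, 0.1400, 0.2000, 0.1500], E[r] = 0.4000, γ^t·E[r] = 0.320000, running G = 0.720000
t=2: π = [0.1670, 0.1330, 0.2070, 0.1420, 0.1960, 0.1550], E[r] = 0.4120, γ^t·E[r] = 0.263680, running G = 0.983680
t=3: π = [0.1671, 0.1329, 0.2063, 0.1430, 0.1962, 0.1545], E[r] = 0.4090, γ^t·E[r] = 0.209408, running G = 1.193088

G = 1.1931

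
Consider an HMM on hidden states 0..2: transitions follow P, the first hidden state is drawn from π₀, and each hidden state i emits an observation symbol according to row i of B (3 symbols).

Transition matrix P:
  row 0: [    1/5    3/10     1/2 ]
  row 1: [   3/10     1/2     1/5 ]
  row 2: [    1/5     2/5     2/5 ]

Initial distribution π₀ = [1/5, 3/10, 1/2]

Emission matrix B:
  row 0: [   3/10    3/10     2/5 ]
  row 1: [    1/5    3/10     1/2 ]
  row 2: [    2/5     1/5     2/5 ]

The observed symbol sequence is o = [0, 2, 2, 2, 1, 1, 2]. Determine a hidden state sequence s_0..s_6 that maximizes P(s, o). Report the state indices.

path = [2, 1, 1, 1, 1, 1, 1]

t=0: δ = [6.000e-02, 6.000e-02, 2.000e-01]  (obs o_0=0)
t=1: δ = [1.600e-02, 4.000e-02, 3.200e-02]  ψ = [2, 2, 2]  (obs o_1=2)
t=2: δ = [4.800e-03, 1.000e-02, 5.120e-03]  ψ = [1, 1, 2]  (obs o_2=2)
t=3: δ = [1.200e-03, 2.500e-03, 9.600e-04]  ψ = [1, 1, 0]  (obs o_3=2)
t=4: δ = [2.250e-04, 3.750e-04, 1.200e-04]  ψ = [1, 1, 0]  (obs o_4=1)
t=5: δ = [3.375e-05, 5.625e-05, 2.250e-05]  ψ = [1, 1, 0]  (obs o_5=1)
t=6: δ = [6.750e-06, 1.406e-05, 6.750e-06]  ψ = [1, 1, 0]  (obs o_6=2)
backtrack: best end state = 1; path = [2, 1, 1, 1, 1, 1, 1]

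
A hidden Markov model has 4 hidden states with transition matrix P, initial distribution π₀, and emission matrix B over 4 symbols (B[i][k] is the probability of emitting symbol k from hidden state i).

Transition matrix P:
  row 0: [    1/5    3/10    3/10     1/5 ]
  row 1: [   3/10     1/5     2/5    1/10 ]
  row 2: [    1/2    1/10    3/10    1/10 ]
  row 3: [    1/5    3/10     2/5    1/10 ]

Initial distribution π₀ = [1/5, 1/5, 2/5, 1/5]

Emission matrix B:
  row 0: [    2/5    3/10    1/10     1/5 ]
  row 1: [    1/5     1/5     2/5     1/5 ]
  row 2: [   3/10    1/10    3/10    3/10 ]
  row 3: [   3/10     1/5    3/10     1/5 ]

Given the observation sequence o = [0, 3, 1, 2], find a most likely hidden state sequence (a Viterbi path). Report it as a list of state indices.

t=0: δ = [8.000e-02, 4.000e-02, 1.200e-01, 6.000e-02]  (obs o_0=0)
t=1: δ = [1.200e-02, 4.800e-03, 1.080e-02, 3.200e-03]  ψ = [2, 0, 2, 0]  (obs o_1=3)
t=2: δ = [1.620e-03, 7.200e-04, 3.600e-04, 4.800e-04]  ψ = [2, 0, 0, 0]  (obs o_2=1)
t=3: δ = [3.240e-05, 1.944e-04, 1.458e-04, 9.720e-05]  ψ = [0, 0, 0, 0]  (obs o_3=2)
backtrack: best end state = 1; path = [2, 2, 0, 1]

path = [2, 2, 0, 1]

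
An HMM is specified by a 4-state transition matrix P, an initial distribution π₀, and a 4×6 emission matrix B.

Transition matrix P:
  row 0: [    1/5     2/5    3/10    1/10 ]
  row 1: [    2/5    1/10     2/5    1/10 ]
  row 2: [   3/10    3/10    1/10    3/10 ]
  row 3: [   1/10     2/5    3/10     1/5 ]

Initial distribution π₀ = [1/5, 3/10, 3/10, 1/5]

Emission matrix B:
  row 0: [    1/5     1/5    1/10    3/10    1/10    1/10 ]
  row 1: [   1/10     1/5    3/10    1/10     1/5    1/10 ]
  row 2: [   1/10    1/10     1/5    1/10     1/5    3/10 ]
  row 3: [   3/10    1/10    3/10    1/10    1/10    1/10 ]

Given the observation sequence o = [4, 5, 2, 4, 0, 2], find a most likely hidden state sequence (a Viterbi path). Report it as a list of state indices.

path = [1, 2, 1, 2, 3, 1]

t=0: δ = [2.000e-02, 6.000e-02, 6.000e-02, 2.000e-02]  (obs o_0=4)
t=1: δ = [2.400e-03, 1.800e-03, 7.200e-03, 1.800e-03]  ψ = [1, 2, 1, 2]  (obs o_1=5)
t=2: δ = [2.160e-04, 6.480e-04, 1.440e-04, 6.480e-04]  ψ = [2, 2, 0, 2]  (obs o_2=2)
t=3: δ = [2.592e-05, 5.184e-05, 5.184e-05, 1.296e-05]  ψ = [1, 3, 1, 3]  (obs o_3=4)
t=4: δ = [4.147e-06, 1.555e-06, 2.074e-06, 4.666e-06]  ψ = [1, 2, 1, 2]  (obs o_4=0)
t=5: δ = [8.294e-08, 5.599e-07, 2.799e-07, 2.799e-07]  ψ = [0, 3, 3, 3]  (obs o_5=2)
backtrack: best end state = 1; path = [1, 2, 1, 2, 3, 1]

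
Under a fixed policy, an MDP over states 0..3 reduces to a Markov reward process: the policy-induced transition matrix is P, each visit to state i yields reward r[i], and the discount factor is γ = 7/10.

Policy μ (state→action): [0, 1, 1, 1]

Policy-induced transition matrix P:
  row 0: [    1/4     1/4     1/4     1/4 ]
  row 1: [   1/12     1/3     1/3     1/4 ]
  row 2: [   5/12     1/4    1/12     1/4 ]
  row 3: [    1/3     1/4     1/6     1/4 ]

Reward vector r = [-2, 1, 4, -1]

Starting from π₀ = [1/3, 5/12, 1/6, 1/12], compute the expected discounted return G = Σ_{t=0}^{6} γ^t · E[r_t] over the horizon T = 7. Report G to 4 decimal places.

G = 1.2398

t=0: π = [0.3333, 0.4167, 0.1667, 0.0833], E[r] = 0.3333, γ^t·E[r] = 0.333333, running G = 0.333333
t=1: π = [0.2153, 0.2847, 0.2500, 0.2500], E[r] = 0.6042, γ^t·E[r] = 0.422917, running G = 0.756250
t=2: π = [0.2650, 0.2737, 0.2112, 0.2500], E[r] = 0.3385, γ^t·E[r] = 0.165885, running G = 0.922135
t=3: π = [0.2604, 0.2728, 0.2168, 0.2500], E[r] = 0.3691, γ^t·E[r] = 0.126590, running G = 1.048726
t=4: π = [0.2615, 0.2727, 0.2158, 0.2500], E[r] = 0.3628, γ^t·E[r] = 0.087117, running G = 1.135843
t=5: π = [0.2613, 0.2727, 0.2159, 0.2500], E[r] = 0.3638, γ^t·E[r] = 0.061140, running G = 1.196983
t=6: π = [0.2614, 0.2727, 0.2159, 0.2500], E[r] = 0.3636, γ^t·E[r] = 0.042779, running G = 1.239762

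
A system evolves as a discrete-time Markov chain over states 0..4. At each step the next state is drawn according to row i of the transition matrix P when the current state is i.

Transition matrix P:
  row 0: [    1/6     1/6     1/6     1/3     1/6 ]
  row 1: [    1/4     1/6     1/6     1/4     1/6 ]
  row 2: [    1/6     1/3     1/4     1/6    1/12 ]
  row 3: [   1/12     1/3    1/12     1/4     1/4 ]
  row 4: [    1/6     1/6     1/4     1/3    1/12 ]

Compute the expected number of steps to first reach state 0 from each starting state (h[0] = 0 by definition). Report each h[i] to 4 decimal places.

First-step conditioning: h[0] = 0; for i ≠ 0, h[i] = 1 + Σ_k P[i][k]·h[k].
  h[1] = 1 + 1/6·h[1] + 1/6·h[2] + 1/4·h[3] + 1/6·h[4]
  h[2] = 1 + 1/3·h[1] + 1/4·h[2] + 1/6·h[3] + 1/12·h[4]
  h[3] = 1 + 1/3·h[1] + 1/12·h[2] + 1/4·h[3] + 1/4·h[4]
  h[4] = 1 + 1/6·h[1] + 1/4·h[2] + 1/3·h[3] + 1/12·h[4]
Solving the 4×4 linear system over states ≠ 0 gives exactly h = [0, 426/77, 909/154, 498/77, 933/154] (h[0] = 0 is the target).

h = [0.0000, 5.5325, 5.9026, 6.4675, 6.0584]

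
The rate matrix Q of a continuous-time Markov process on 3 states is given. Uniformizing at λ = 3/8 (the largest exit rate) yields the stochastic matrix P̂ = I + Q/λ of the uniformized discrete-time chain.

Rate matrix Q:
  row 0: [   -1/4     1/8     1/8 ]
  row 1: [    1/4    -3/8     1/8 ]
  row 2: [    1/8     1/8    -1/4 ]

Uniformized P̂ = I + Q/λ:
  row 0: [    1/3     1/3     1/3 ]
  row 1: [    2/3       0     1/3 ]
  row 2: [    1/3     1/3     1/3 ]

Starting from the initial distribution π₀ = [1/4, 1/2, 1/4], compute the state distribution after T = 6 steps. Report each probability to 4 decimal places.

t=0: π = [0.2500, 0.5000, 0.2500]
t=1: π = [0.5000, 0.1667, 0.3333]
t=2: π = [0.3889, 0.2778, 0.3333]
t=3: π = [0.4259, 0.2407, 0.3333]
t=4: π = [0.4136, 0.2531, 0.3333]
t=5: π = [0.4177, 0.2490, 0.3333]
t=6: π = [0.4163, 0.2503, 0.3333]

π = [0.4163, 0.2503, 0.3333]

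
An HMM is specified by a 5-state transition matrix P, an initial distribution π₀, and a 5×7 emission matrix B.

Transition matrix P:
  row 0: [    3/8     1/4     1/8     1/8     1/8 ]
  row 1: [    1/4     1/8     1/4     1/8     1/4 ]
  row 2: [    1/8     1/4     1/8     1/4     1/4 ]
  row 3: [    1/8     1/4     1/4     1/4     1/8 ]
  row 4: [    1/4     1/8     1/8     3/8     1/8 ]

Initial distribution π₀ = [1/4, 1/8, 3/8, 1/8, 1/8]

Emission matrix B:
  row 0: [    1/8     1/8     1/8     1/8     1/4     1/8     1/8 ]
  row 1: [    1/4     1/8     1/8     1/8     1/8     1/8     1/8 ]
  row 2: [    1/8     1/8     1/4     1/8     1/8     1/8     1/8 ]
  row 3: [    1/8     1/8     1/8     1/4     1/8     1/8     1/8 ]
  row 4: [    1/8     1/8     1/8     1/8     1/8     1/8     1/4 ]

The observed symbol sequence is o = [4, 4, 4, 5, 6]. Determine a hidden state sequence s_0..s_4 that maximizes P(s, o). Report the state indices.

t=0: δ = [6.250e-02, 1.562e-02, 4.688e-02, 1.562e-02, 1.562e-02]  (obs o_0=4)
t=1: δ = [5.859e-03, 1.953e-03, 9.766e-04, 1.465e-03, 1.465e-03]  ψ = [0, 0, 0, 2, 2]  (obs o_1=4)
t=2: δ = [5.493e-04, 1.831e-04, 9.155e-05, 9.155e-05, 9.155e-05]  ψ = [0, 0, 0, 0, 0]  (obs o_2=4)
t=3: δ = [2.575e-05, 1.717e-05, 8.583e-06, 8.583e-06, 8.583e-06]  ψ = [0, 0, 0, 0, 0]  (obs o_3=5)
t=4: δ = [1.207e-06, 8.047e-07, 5.364e-07, 4.023e-07, 1.073e-06]  ψ = [0, 0, 1, 0, 1]  (obs o_4=6)
backtrack: best end state = 0; path = [0, 0, 0, 0, 0]

path = [0, 0, 0, 0, 0]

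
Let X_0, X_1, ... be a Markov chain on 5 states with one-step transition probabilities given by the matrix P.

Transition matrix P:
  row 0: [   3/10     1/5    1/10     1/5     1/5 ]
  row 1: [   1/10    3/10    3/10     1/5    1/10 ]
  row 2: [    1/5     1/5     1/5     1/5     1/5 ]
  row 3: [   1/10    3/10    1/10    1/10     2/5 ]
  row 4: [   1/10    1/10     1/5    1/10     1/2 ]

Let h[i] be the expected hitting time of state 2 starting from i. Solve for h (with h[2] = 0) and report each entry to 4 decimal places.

First-step conditioning: h[2] = 0; for i ≠ 2, h[i] = 1 + Σ_k P[i][k]·h[k].
  h[0] = 1 + 3/10·h[0] + 1/5·h[1] + 1/5·h[3] + 1/5·h[4]
  h[1] = 1 + 1/10·h[0] + 3/10·h[1] + 1/5·h[3] + 1/10·h[4]
  h[3] = 1 + 1/10·h[0] + 3/10·h[1] + 1/10·h[3] + 2/5·h[4]
  h[4] = 1 + 1/10·h[0] + 1/10·h[1] + 1/10·h[3] + 1/2·h[4]
Solving the 4×4 linear system over states ≠ 2 gives exactly h = [2330/399, 1840/399, 0, 320/57, 2080/399] (h[2] = 0 is the target).

h = [5.8396, 4.6115, 0.0000, 5.6140, 5.2130]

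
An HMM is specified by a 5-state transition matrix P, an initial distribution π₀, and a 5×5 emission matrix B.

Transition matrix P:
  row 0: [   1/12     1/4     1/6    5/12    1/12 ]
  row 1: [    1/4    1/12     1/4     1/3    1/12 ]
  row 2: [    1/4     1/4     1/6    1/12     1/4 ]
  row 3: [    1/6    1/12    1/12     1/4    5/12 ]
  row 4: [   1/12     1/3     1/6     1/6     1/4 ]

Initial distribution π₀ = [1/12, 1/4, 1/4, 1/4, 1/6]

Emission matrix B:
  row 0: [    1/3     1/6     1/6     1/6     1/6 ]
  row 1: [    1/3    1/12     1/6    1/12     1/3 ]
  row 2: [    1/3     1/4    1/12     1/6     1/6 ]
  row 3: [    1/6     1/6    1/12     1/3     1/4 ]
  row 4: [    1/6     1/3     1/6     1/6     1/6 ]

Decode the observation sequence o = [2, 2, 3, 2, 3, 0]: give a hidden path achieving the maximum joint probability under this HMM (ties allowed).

t=0: δ = [1.389e-02, 4.167e-02, 2.083e-02, 2.083e-02, 2.778e-02]  (obs o_0=2)
t=1: δ = [1.736e-03, 1.543e-03, 8.681e-04, 1.157e-03, 1.447e-03]  ψ = [1, 4, 1, 1, 3]  (obs o_1=2)
t=2: δ = [6.430e-05, 4.019e-05, 6.430e-05, 2.411e-04, 8.038e-05]  ψ = [1, 4, 1, 0, 3]  (obs o_2=3)
t=3: δ = [6.698e-06, 4.465e-06, 1.674e-06, 5.023e-06, 1.674e-05]  ψ = [3, 4, 3, 3, 3]  (obs o_3=2)
t=4: δ = [2.326e-07, 4.651e-07, 4.651e-07, 9.303e-07, 6.977e-07]  ψ = [4, 4, 4, 0, 4]  (obs o_4=3)
t=5: δ = [5.168e-08, 7.752e-08, 3.876e-08, 3.876e-08, 6.460e-08]  ψ = [3, 4, 1, 3, 3]  (obs o_5=0)
backtrack: best end state = 1; path = [1, 0, 3, 4, 4, 1]

path = [1, 0, 3, 4, 4, 1]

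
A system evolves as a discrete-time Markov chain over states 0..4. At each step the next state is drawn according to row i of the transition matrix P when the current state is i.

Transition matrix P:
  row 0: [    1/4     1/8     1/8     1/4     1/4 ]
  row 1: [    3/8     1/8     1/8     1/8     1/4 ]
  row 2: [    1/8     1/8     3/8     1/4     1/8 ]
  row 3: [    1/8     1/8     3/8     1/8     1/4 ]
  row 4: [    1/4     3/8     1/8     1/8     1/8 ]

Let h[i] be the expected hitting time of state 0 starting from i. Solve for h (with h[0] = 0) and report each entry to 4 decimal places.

First-step conditioning: h[0] = 0; for i ≠ 0, h[i] = 1 + Σ_k P[i][k]·h[k].
  h[1] = 1 + 1/8·h[1] + 1/8·h[2] + 1/8·h[3] + 1/4·h[4]
  h[2] = 1 + 1/8·h[1] + 3/8·h[2] + 1/4·h[3] + 1/8·h[4]
  h[3] = 1 + 1/8·h[1] + 3/8·h[2] + 1/8·h[3] + 1/4·h[4]
  h[4] = 1 + 3/8·h[1] + 1/8·h[2] + 1/8·h[3] + 1/8·h[4]
Solving the 4×4 linear system over states ≠ 0 gives exactly h = [0, 1656/427, 2272/427, 2224/427, 1840/427] (h[0] = 0 is the target).

h = [0.0000, 3.8782, 5.3208, 5.2084, 4.3091]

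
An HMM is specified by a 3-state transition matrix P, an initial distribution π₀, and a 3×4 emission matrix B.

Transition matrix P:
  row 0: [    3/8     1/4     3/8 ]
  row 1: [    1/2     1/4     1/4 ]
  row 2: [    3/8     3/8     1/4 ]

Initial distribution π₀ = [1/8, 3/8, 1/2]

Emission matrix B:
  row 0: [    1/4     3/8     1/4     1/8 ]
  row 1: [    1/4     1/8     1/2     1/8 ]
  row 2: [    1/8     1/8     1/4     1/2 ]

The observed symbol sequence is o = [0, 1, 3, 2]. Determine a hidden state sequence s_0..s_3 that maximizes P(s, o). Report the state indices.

path = [1, 0, 2, 1]

t=0: δ = [3.125e-02, 9.375e-02, 6.250e-02]  (obs o_0=0)
t=1: δ = [1.758e-02, 2.930e-03, 2.930e-03]  ψ = [1, 1, 1]  (obs o_1=1)
t=2: δ = [8.240e-04, 5.493e-04, 3.296e-03]  ψ = [0, 0, 0]  (obs o_2=3)
t=3: δ = [3.090e-04, 6.180e-04, 2.060e-04]  ψ = [2, 2, 2]  (obs o_3=2)
backtrack: best end state = 1; path = [1, 0, 2, 1]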